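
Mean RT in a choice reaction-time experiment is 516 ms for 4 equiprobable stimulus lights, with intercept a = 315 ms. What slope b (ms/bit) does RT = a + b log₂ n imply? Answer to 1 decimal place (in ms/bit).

log₂(4) = 2 bits.
b = (RT − a)/log₂ n = (516 − 315) / 2 = 100.500 ms/bit.

100.5 ms/bit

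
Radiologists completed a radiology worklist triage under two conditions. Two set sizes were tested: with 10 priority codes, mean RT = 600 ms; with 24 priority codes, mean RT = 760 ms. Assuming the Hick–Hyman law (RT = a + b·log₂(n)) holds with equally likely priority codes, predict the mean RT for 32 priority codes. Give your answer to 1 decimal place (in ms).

812.6 ms

Solve the two-equation system in a and b:
  b = (760 − 600) / (log₂ 24 − log₂ 10) = 160 / (4.5850 − 3.3219) = 126.679 ms/bit
  a = 600 − 126.679 × 3.3219 = 179.181 ms
Then RT(32) = 179.181 + 126.679 × log₂ 32 = 179.181 + 126.679 × 5 ≈ 812.577 ms.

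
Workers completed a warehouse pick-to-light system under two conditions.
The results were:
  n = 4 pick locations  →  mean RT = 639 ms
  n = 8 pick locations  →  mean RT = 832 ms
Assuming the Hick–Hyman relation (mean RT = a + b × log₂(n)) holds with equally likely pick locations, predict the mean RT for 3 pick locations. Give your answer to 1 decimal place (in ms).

RT is linear in log₂ n, so two points fix the line:
  b = (832 − 639) / (log₂ 8 − log₂ 4) = 193 / (3 − 2) = 193.000 ms/bit
  a = 639 − 193.000 × 2 = 253.000 ms
Then RT(3) = 253.000 + 193.000 × log₂ 3 = 253.000 + 193.000 × 1.5850 ≈ 558.898 ms.

558.9 ms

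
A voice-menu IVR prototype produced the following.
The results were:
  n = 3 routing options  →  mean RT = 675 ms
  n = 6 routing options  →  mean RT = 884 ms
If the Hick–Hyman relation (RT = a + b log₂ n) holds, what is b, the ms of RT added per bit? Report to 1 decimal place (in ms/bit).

Slope: b = (884 − 675) / (log₂ 6 − log₂ 3) = 209/1.0000 = 209.000 ms/bit.

209.0 ms/bit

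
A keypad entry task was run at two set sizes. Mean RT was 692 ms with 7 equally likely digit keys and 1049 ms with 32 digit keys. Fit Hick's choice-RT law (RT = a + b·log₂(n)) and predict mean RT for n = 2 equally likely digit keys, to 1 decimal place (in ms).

RT is linear in log₂ n, so two points fix the line:
  b = (1049 − 692) / (log₂ 32 − log₂ 7) = 357 / (5 − 2.8074) = 162.817 ms/bit
  a = 692 − 162.817 × 2.8074 = 234.915 ms
Then RT(2) = 234.915 + 162.817 × log₂ 2 = 234.915 + 162.817 × 1 ≈ 397.732 ms.

397.7 ms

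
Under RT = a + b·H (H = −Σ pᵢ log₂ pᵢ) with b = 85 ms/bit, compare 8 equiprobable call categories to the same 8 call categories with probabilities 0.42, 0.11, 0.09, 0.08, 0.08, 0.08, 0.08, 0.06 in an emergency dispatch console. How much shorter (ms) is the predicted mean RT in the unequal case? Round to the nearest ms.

Equiprobable entropy H₀ = log₂ 8 = 3.0000 bits.
Skewed entropy H = −Σ pᵢ log₂ pᵢ = 2.5982 bits.
ΔRT = b·(H₀ − H) = 85 × 0.4018 = 34.16 ms.

34 ms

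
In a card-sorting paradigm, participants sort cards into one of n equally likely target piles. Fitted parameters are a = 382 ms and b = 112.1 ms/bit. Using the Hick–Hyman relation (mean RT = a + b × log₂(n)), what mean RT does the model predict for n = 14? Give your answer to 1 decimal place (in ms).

log₂(14) = 3.8074 bits, so RT = 382 + 112.1 × 3.8074 ≈ 808.804 ms.

808.8 ms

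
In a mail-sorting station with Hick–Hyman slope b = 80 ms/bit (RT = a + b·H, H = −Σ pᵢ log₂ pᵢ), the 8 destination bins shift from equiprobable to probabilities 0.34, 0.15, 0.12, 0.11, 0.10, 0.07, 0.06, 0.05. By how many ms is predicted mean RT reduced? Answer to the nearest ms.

The RT saving is b·ΔH. Equiprobable H₀ = log₂(8) = 3.0000 bits; with the given probabilities H = 2.7175 bits.
b·(H₀ − H) = 80 × (3.0000 − 2.7175) = 22.60 ms.

23 ms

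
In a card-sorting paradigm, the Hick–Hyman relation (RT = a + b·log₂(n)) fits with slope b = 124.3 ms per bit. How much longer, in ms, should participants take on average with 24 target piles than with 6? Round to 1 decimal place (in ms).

248.6 ms

ΔRT = (a + b log₂ n₂) − (a + b log₂ n₁) = b·(log₂ n₂ − log₂ n₁).
log₂(24) − log₂(6) = log₂(24/6) = log₂(4) = 2.
ΔRT = 124.3 × 2.0000 = 248.600 ms.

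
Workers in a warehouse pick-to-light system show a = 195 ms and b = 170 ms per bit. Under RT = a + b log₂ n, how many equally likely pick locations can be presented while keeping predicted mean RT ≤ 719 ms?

8

Set 195 + 170·log₂ n ≤ 719 → log₂ n ≤ (719 − 195)/170 = 3.0824.
So n ≤ 2^3.0824 = 8.470; the largest integer n is 8.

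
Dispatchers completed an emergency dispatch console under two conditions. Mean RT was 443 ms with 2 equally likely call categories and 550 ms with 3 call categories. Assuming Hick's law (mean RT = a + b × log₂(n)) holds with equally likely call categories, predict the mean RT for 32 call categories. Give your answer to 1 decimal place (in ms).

With log₂ n on the abscissa the relation is linear; from the two conditions:
  b = (550 − 443) / (log₂ 3 − log₂ 2) = 107 / (1.5850 − 1) = 182.918 ms/bit
  a = 443 − 182.918 × 1 = 260.082 ms
Then RT(32) = 260.082 + 182.918 × log₂ 32 = 260.082 + 182.918 × 5 ≈ 1174.671 ms.

1174.7 ms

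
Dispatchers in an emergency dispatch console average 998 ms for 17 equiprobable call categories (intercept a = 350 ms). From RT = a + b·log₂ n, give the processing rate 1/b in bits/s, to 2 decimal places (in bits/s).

6.31 bits/s

b = (998 − 350)/log₂ 17 = 648/4.0875 = 158.534 ms per bit = 0.15853 s/bit; the reciprocal is 6.308 bits/s.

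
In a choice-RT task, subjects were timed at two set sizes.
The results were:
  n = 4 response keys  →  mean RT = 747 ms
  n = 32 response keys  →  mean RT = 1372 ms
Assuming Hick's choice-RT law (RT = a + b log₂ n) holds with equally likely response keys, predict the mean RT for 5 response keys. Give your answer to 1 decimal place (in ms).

814.1 ms

RT is linear in log₂ n, so two points fix the line:
  b = (1372 − 747) / (log₂ 32 − log₂ 4) = 625 / (5 − 2) = 208.333 ms/bit
  a = 747 − 208.333 × 2 = 330.333 ms
Then RT(5) = 330.333 + 208.333 × log₂ 5 = 330.333 + 208.333 × 2.3219 ≈ 814.068 ms.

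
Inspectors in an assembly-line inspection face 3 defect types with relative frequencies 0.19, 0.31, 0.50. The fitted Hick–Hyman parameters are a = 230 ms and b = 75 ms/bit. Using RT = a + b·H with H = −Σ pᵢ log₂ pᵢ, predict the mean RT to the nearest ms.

341 ms

H = 0.19·log₂(1/0.19) + 0.31·log₂(1/0.31) + 0.50·log₂(1/0.50) = 1.4790 bits.
RT = 230 + 75 × 1.4790 = 340.93 ms.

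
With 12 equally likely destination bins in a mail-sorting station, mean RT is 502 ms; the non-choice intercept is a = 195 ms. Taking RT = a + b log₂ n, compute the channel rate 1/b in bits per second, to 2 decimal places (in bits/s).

Choice component = 502 − 195 = 307 ms over log₂(12) = 3.5850 bits.
b = 307 / 3.5850 = 85.635 ms/bit, so 1/b = 11.677 bits/s.

11.68 bits/s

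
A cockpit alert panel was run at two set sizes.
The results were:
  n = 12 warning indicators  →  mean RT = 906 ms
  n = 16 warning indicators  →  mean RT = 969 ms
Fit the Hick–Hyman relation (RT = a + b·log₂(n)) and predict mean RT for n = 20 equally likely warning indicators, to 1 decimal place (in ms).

1017.9 ms

RT is linear in log₂ n, so two points fix the line:
  b = (969 − 906) / (log₂ 16 − log₂ 12) = 63 / (4 − 3.5850) = 151.794 ms/bit
  a = 906 − 151.794 × 3.5850 = 361.826 ms
Then RT(20) = 361.826 + 151.794 × log₂ 20 = 361.826 + 151.794 × 4.3219 ≈ 1017.867 ms.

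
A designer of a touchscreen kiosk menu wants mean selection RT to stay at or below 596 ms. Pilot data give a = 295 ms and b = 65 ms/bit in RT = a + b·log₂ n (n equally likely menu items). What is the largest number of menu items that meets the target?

Information budget: (596 − 295)/65 = 4.6308 bits, so n ≤ 2^4.6308 = 24.774 → at most 24.

24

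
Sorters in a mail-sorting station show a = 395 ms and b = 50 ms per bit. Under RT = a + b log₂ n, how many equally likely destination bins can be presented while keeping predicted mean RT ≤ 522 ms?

50·log₂ n ≤ 522 − 395 = 127, giving log₂ n ≤ 2.5400 and n ≤ 5.816. The largest whole number is 5.

5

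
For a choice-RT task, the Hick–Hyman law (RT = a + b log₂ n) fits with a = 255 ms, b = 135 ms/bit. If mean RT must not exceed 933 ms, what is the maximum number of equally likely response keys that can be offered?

Information budget: (933 − 255)/135 = 5.0222 bits, so n ≤ 2^5.0222 = 32.497 → at most 32.

32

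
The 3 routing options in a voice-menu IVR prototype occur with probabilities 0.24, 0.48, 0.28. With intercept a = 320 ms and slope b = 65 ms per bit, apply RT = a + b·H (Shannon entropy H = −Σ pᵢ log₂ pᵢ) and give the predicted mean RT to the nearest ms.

H = 0.24·log₂(1/0.24) + 0.48·log₂(1/0.48) + 0.28·log₂(1/0.28) = 1.5166 bits.
RT = 320 + 65 × 1.5166 = 418.58 ms.

419 ms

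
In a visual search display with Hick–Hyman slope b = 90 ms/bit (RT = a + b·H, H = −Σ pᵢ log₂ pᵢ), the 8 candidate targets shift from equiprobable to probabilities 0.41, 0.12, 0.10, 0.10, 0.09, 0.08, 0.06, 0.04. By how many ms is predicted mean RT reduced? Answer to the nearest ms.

37 ms

The RT saving is b·ΔH. Equiprobable H₀ = log₂(8) = 3.0000 bits; with the given probabilities H = 2.5923 bits.
b·(H₀ − H) = 90 × (3.0000 − 2.5923) = 36.69 ms.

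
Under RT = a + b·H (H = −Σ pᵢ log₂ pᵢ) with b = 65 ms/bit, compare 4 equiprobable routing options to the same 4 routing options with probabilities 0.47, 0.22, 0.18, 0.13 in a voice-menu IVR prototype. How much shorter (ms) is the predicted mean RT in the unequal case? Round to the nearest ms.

The RT saving is b·ΔH. Equiprobable H₀ = log₂(4) = 2.0000 bits; with the given probabilities H = 1.8205 bits.
b·(H₀ − H) = 65 × (2.0000 − 1.8205) = 11.67 ms.

12 ms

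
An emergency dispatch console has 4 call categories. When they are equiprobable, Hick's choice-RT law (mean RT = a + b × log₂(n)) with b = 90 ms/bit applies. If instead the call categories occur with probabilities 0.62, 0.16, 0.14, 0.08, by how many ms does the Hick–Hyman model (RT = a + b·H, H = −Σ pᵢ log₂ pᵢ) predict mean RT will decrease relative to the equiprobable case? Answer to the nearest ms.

41 ms

Equiprobable entropy H₀ = log₂ 4 = 2.0000 bits.
Skewed entropy H = −Σ pᵢ log₂ pᵢ = 1.5392 bits.
ΔRT = b·(H₀ − H) = 90 × 0.4608 = 41.47 ms.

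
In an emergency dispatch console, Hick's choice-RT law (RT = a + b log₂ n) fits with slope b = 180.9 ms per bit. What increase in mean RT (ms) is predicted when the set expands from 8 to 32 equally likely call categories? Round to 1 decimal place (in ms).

361.8 ms

The intercept a cancels: ΔRT = b·(log₂ n₂ − log₂ n₁) = b·log₂(n₂/n₁).
log₂(32) − log₂(8) = log₂(32/8) = log₂(4) = 2.
ΔRT = 180.9 × 2.0000 = 361.800 ms.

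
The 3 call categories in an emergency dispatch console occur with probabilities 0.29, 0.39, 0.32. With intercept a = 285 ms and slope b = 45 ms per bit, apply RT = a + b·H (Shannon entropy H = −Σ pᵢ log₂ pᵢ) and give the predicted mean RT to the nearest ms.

Entropy contributions −pᵢ log₂ pᵢ: 0.5179, 0.5298, 0.5260; sum H = 1.5737 bits.
RT = a + bH = 285 + 45·1.5737 = 355.82 ms.

356 ms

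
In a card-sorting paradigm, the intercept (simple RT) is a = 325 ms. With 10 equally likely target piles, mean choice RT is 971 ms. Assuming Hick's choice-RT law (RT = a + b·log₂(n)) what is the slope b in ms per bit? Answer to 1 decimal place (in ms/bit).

194.5 ms/bit

10 alternatives carry log₂ 10 = 3.3219 bits; the choice cost is 971 − 325 = 646 ms, so b = 646/3.3219 = 194.465 ms/bit.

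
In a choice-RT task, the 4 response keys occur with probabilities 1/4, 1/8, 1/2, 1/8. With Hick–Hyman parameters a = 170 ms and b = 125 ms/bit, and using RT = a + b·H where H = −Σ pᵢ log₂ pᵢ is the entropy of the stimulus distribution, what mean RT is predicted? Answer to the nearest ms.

389 ms

Each term −pᵢ log₂ pᵢ: 0.25·2 + 0.125·3 + 0.5·1 + 0.125·3; summed, H = 1.750 bits.
Mean RT = a + bH = 170 + 125·1.750 = 388.75 ms.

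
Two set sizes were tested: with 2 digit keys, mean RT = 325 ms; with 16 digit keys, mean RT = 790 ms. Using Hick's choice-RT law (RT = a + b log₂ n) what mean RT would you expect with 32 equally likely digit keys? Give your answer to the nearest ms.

945 ms

Fit slope and intercept:
  b = (790 − 325) / (log₂ 16 − log₂ 2) = 465 / (4 − 1) = 155 ms/bit
  a = 325 − 155 × 1 = 170 ms
Then RT(32) = 170 + 155 × log₂ 32 = 170 + 155 × 5 ≈ 945.000 ms.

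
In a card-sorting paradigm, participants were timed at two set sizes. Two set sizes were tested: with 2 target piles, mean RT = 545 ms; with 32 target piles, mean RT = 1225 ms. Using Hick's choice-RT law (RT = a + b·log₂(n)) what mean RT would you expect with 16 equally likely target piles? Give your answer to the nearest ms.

1055 ms

RT is linear in log₂ n, so two points fix the line:
  b = (1225 − 545) / (log₂ 32 − log₂ 2) = 680 / (5 − 1) = 170 ms/bit
  a = 545 − 170 × 1 = 375 ms
Then RT(16) = 375 + 170 × log₂ 16 = 375 + 170 × 4 ≈ 1055.000 ms.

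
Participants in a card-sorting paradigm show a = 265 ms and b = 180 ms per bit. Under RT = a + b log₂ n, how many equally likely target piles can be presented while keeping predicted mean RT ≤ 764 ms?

180·log₂ n ≤ 764 − 265 = 499, giving log₂ n ≤ 2.7722 and n ≤ 6.832. The largest whole number is 6.

6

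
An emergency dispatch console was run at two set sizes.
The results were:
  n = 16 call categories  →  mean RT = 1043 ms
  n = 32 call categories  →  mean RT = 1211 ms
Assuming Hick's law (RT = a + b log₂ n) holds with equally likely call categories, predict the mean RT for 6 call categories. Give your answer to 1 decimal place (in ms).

RT is linear in log₂ n, so two points fix the line:
  b = (1211 − 1043) / (log₂ 32 − log₂ 16) = 168 / (5 − 4) = 168.000 ms/bit
  a = 1043 − 168.000 × 4 = 371.000 ms
Then RT(6) = 371.000 + 168.000 × log₂ 6 = 371.000 + 168.000 × 2.5850 ≈ 805.274 ms.

805.3 ms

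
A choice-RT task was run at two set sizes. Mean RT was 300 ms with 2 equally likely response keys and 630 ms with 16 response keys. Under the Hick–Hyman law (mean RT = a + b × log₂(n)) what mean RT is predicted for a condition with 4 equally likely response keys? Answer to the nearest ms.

410 ms

With log₂ n on the abscissa the relation is linear; from the two conditions:
  b = (630 − 300) / (log₂ 16 − log₂ 2) = 330 / (4 − 1) = 110 ms/bit
  a = 300 − 110 × 1 = 190 ms
Then RT(4) = 190 + 110 × log₂ 4 = 190 + 110 × 2 ≈ 410.000 ms.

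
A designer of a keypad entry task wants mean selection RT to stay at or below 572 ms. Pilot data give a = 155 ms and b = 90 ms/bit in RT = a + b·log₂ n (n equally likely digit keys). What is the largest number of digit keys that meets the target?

90·log₂ n ≤ 572 − 155 = 417, giving log₂ n ≤ 4.6333 and n ≤ 24.818. The largest whole number is 24.

24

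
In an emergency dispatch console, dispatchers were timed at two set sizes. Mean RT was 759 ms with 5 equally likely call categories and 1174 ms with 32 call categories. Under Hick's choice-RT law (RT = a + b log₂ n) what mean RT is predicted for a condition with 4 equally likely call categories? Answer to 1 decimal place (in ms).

RT is linear in log₂ n, so two points fix the line:
  b = (1174 − 759) / (log₂ 32 − log₂ 5) = 415 / (5 − 2.3219) = 154.962 ms/bit
  a = 759 − 154.962 × 2.3219 = 399.189 ms
Then RT(4) = 399.189 + 154.962 × log₂ 4 = 399.189 + 154.962 × 2 ≈ 709.113 ms.

709.1 ms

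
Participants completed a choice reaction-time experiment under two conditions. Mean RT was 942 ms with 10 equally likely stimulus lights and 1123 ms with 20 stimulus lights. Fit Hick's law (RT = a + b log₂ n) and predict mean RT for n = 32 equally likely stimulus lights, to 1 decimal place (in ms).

1245.7 ms

Solve the two-equation system in a and b:
  b = (1123 − 942) / (log₂ 20 − log₂ 10) = 181 / (4.3219 − 3.3219) = 181.000 ms/bit
  a = 942 − 181.000 × 3.3219 = 340.731 ms
Then RT(32) = 340.731 + 181.000 × log₂ 32 = 340.731 + 181.000 × 5 ≈ 1245.731 ms.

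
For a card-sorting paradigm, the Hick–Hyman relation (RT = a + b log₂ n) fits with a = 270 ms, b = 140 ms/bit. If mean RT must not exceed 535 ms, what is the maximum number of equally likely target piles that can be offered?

3

Information budget: (535 − 270)/140 = 1.8929 bits, so n ≤ 2^1.8929 = 3.714 → at most 3.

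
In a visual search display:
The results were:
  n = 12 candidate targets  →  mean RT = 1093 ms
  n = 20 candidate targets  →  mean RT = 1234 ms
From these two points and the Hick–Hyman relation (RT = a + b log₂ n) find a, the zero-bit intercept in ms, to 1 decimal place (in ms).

407.1 ms

The slope on a log₂ axis is (1234 − 1093) / (4.3219 − 3.5850) = 191.325 ms/bit.
Intercept: a = 1093 − 191.325·log₂(12) = 407.107 ms.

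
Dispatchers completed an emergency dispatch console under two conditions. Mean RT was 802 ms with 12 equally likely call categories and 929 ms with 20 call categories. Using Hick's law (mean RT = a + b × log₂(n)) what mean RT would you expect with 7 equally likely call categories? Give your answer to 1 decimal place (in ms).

668.0 ms

Solve the two-equation system in a and b:
  b = (929 − 802) / (log₂ 20 − log₂ 12) = 127 / (4.3219 − 3.5850) = 172.328 ms/bit
  a = 802 − 172.328 × 3.5850 = 184.210 ms
Then RT(7) = 184.210 + 172.328 × log₂ 7 = 184.210 + 172.328 × 2.8074 ≈ 667.996 ms.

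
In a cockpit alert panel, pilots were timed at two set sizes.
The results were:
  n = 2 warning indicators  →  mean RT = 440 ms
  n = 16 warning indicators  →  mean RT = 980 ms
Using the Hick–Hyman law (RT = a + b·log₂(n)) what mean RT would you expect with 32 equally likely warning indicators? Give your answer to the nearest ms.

1160 ms

Solve the two-equation system in a and b:
  b = (980 − 440) / (log₂ 16 − log₂ 2) = 540 / (4 − 1) = 180 ms/bit
  a = 440 − 180 × 1 = 260 ms
Then RT(32) = 260 + 180 × log₂ 32 = 260 + 180 × 5 ≈ 1160.000 ms.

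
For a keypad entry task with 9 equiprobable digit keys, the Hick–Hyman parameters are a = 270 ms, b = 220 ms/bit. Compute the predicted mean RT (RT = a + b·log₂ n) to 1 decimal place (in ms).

log₂(9) = 3.1699 bits, so RT = 270 + 220 × 3.1699 ≈ 967.384 ms.

967.4 ms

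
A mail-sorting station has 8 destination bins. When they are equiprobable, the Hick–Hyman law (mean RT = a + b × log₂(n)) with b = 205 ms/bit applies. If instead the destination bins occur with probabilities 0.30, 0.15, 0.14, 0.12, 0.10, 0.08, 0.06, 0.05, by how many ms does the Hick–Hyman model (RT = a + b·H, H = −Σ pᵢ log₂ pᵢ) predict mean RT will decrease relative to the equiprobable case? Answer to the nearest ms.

Equiprobable entropy H₀ = log₂ 8 = 3.0000 bits.
Skewed entropy H = −Σ pᵢ log₂ pᵢ = 2.7791 bits.
ΔRT = b·(H₀ − H) = 205 × 0.2209 = 45.28 ms.

45 ms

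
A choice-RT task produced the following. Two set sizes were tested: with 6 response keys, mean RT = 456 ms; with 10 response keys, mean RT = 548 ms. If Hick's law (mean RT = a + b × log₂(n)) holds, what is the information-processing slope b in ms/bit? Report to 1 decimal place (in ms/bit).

The slope on a log₂ axis is (548 − 456) / (3.3219 − 2.5850) = 124.836 ms/bit.

124.8 ms/bit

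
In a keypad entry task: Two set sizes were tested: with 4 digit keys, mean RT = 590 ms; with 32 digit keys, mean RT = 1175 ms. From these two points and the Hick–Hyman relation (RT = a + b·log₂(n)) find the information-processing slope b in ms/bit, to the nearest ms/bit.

195 ms/bit

b = (RT₂ − RT₁)/(log₂ n₂ − log₂ n₁) = (1175 − 590)/(5 − 2) = 195 ms/bit.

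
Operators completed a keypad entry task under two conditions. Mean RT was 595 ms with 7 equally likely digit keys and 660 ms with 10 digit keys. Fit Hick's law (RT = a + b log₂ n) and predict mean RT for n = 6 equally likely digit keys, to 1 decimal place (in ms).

566.9 ms

Solve the two-equation system in a and b:
  b = (660 − 595) / (log₂ 10 − log₂ 7) = 65 / (3.3219 − 2.8074) = 126.318 ms/bit
  a = 595 − 126.318 × 2.8074 = 240.380 ms
Then RT(6) = 240.380 + 126.318 × log₂ 6 = 240.380 + 126.318 × 2.5850 ≈ 566.908 ms.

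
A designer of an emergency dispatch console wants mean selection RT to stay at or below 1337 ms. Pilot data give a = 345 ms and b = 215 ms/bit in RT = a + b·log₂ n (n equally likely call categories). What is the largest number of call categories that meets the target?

24

Information budget: (1337 − 345)/215 = 4.6140 bits, so n ≤ 2^4.6140 = 24.487 → at most 24.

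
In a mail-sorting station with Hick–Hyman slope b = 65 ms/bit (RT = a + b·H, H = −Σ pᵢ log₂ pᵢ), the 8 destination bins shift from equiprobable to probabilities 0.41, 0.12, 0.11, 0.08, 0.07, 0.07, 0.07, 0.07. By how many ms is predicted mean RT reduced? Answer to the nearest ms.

The RT saving is b·ΔH. Equiprobable H₀ = log₂(8) = 3.0000 bits; with the given probabilities H = 2.6105 bits.
b·(H₀ − H) = 65 × (3.0000 − 2.6105) = 25.32 ms.

25 ms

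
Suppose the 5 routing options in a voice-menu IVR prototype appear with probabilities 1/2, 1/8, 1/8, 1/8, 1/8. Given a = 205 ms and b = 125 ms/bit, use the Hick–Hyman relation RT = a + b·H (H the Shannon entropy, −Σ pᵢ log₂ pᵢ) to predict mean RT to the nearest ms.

455 ms

H = −Σ pᵢ log₂ pᵢ = 0.5·1 + 0.125·3 + 0.125·3 + 0.125·3 + 0.125·3 = 2.000 bits.
RT = 205 + 125 × 2.000 = 455.00 ms.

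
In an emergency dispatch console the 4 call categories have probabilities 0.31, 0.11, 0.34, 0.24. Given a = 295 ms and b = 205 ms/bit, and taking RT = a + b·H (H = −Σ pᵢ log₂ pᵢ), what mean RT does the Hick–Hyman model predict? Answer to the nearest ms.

684 ms

H = 0.31·log₂(1/0.31) + 0.11·log₂(1/0.11) + 0.34·log₂(1/0.34) + 0.24·log₂(1/0.24) = 1.8974 bits.
RT = 295 + 205 × 1.8974 = 683.96 ms.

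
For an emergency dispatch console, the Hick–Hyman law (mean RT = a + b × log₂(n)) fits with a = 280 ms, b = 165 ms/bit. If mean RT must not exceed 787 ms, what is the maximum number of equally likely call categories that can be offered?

Set 280 + 165·log₂ n ≤ 787 → log₂ n ≤ (787 − 280)/165 = 3.0727.
So n ≤ 2^3.0727 = 8.414; the largest integer n is 8.

8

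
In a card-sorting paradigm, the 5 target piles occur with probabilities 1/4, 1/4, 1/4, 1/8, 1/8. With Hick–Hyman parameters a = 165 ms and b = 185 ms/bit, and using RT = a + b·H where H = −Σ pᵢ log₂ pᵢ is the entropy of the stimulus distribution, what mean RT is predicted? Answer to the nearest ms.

H = −Σ pᵢ log₂ pᵢ = 0.25·2 + 0.25·2 + 0.25·2 + 0.125·3 + 0.125·3 = 2.250 bits.
RT = 165 + 185 × 2.250 = 581.25 ms.

581 ms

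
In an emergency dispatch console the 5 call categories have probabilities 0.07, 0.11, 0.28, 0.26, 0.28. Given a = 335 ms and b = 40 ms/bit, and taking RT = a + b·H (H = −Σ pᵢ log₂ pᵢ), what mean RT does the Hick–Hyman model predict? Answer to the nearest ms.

H = 0.07·log₂(1/0.07) + 0.11·log₂(1/0.11) + 0.28·log₂(1/0.28) + 0.26·log₂(1/0.26) + 0.28·log₂(1/0.28) = 2.1526 bits.
RT = 335 + 40 × 2.1526 = 421.10 ms.

421 ms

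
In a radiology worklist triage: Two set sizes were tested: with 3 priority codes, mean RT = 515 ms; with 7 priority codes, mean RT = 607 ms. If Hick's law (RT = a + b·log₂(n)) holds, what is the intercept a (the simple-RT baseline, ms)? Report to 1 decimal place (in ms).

395.7 ms

b = (RT₂ − RT₁)/(log₂ n₂ − log₂ n₁) = (607 − 515)/(2.8074 − 1.5850) = 75.262 ms/bit.
a = RT₁ − b·log₂ n₁ = 515 − 75.262 × 1.5850 = 395.712 ms.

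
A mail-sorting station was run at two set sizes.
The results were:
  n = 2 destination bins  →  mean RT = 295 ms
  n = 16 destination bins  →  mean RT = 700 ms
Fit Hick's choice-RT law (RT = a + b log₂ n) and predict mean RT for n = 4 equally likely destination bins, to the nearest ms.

With log₂ n on the abscissa the relation is linear; from the two conditions:
  b = (700 − 295) / (log₂ 16 − log₂ 2) = 405 / (4 − 1) = 135 ms/bit
  a = 295 − 135 × 1 = 160 ms
Then RT(4) = 160 + 135 × log₂ 4 = 160 + 135 × 2 ≈ 430.000 ms.

430 ms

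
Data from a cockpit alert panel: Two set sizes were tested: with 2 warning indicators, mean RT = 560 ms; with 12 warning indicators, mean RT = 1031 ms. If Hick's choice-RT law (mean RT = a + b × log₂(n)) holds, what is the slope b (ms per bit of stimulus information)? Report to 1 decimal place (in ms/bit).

182.2 ms/bit

Slope: b = (1031 − 560) / (log₂ 12 − log₂ 2) = 471/2.5850 = 182.208 ms/bit.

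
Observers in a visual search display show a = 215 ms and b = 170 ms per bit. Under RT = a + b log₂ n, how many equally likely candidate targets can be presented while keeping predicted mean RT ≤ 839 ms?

12

Information budget: (839 − 215)/170 = 3.6706 bits, so n ≤ 2^3.6706 = 12.734 → at most 12.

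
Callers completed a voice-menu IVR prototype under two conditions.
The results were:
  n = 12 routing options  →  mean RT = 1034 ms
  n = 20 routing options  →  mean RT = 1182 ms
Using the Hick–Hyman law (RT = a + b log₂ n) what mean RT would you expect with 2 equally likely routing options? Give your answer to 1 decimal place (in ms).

Fit slope and intercept:
  b = (1182 − 1034) / (log₂ 20 − log₂ 12) = 148 / (4.3219 − 3.5850) = 200.823 ms/bit
  a = 1034 − 200.823 × 3.5850 = 314.055 ms
Then RT(2) = 314.055 + 200.823 × log₂ 2 = 314.055 + 200.823 × 1 ≈ 514.879 ms.

514.9 ms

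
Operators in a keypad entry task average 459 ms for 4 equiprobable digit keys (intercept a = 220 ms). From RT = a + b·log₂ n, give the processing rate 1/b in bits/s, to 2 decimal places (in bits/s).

8.37 bits/s

Choice component = 459 − 220 = 239 ms over log₂(4) = 2 bits.
b = 239 / 2 = 119.500 ms/bit, so 1/b = 8.368 bits/s.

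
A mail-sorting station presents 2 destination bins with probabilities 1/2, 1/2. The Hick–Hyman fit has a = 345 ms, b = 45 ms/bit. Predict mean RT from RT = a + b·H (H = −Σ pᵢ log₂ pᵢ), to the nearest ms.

390 ms

Each term −pᵢ log₂ pᵢ: 0.5·1 + 0.5·1; summed, H = 1.000 bits.
Mean RT = a + bH = 345 + 45·1.000 = 390.00 ms.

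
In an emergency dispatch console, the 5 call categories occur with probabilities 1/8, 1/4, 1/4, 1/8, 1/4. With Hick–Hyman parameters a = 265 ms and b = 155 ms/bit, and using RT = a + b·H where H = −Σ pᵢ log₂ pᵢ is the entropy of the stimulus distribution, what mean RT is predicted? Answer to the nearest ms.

Each term −pᵢ log₂ pᵢ: 0.125·3 + 0.25·2 + 0.25·2 + 0.125·3 + 0.25·2; summed, H = 2.250 bits.
Mean RT = a + bH = 265 + 155·2.250 = 613.75 ms.

614 ms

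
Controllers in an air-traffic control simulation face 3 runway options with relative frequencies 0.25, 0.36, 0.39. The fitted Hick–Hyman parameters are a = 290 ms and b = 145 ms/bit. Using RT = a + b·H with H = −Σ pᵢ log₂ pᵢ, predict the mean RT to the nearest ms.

H = 0.25·log₂(1/0.25) + 0.36·log₂(1/0.36) + 0.39·log₂(1/0.39) = 1.5604 bits.
RT = 290 + 145 × 1.5604 = 516.26 ms.

516 ms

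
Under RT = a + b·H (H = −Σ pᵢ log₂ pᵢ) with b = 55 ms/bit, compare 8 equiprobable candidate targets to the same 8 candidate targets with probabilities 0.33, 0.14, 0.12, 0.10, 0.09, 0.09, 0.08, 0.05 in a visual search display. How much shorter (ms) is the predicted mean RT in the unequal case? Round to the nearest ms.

13 ms

Equiprobable entropy H₀ = log₂ 8 = 3.0000 bits.
Skewed entropy H = −Σ pᵢ log₂ pᵢ = 2.7571 bits.
ΔRT = b·(H₀ − H) = 55 × 0.2429 = 13.36 ms.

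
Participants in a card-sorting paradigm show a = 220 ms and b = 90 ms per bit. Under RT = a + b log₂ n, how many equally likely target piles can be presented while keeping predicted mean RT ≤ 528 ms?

10

90·log₂ n ≤ 528 − 220 = 308, giving log₂ n ≤ 3.4222 and n ≤ 10.720. The largest whole number is 10.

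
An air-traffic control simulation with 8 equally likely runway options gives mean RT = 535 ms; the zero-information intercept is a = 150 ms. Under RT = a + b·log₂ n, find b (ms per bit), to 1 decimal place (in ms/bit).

log₂(8) = 3 bits.
b = (RT − a)/log₂ n = (535 − 150) / 3 = 128.333 ms/bit.

128.3 ms/bit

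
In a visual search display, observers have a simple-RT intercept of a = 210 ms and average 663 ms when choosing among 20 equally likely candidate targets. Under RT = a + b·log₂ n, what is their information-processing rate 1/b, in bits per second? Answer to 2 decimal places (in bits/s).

b = (663 − 210)/log₂ 20 = 453/4.3219 = 104.814 ms per bit = 0.10481 s/bit; the reciprocal is 9.541 bits/s.

9.54 bits/s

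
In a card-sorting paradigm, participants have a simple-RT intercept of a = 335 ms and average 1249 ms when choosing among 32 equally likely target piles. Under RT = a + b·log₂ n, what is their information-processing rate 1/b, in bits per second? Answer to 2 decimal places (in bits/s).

b = (1249 − 335)/log₂ 32 = 914/5 = 182.800 ms per bit = 0.18280 s/bit; the reciprocal is 5.470 bits/s.

5.47 bits/s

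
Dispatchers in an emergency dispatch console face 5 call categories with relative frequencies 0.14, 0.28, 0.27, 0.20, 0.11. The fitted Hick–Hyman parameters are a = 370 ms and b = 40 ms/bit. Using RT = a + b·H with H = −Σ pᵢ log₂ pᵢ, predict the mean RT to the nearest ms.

Entropy contributions −pᵢ log₂ pᵢ: 0.3971, 0.5142, 0.5100, 0.4644, 0.3503; sum H = 2.2360 bits.
RT = a + bH = 370 + 40·2.2360 = 459.44 ms.

459 ms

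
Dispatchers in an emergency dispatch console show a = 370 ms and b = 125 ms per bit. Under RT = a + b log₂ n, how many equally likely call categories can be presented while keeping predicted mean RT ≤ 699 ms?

6

Set 370 + 125·log₂ n ≤ 699 → log₂ n ≤ (699 − 370)/125 = 2.6320.
So n ≤ 2^2.6320 = 6.199; the largest integer n is 6.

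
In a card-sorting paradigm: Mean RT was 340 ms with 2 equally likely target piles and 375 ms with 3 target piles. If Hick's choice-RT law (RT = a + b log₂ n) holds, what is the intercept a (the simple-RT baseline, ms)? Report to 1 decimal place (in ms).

280.2 ms

Slope: b = (375 − 340) / (log₂ 3 − log₂ 2) = 35/0.5850 = 59.833 ms/bit.
a = RT₁ − b·log₂ n₁ = 340 − 59.833 × 1 = 280.167 ms.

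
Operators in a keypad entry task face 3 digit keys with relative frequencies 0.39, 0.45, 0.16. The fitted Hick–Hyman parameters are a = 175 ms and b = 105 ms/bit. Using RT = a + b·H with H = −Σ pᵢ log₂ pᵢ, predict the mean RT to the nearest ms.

329 ms

H = 0.39·log₂(1/0.39) + 0.45·log₂(1/0.45) + 0.16·log₂(1/0.16) = 1.4712 bits.
RT = 175 + 105 × 1.4712 = 329.48 ms.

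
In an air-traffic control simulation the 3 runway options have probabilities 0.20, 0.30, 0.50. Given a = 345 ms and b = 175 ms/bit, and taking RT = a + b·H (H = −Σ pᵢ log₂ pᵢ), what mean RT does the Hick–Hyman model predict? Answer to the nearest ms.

H = 0.20·log₂(1/0.20) + 0.30·log₂(1/0.30) + 0.50·log₂(1/0.50) = 1.4855 bits.
RT = 345 + 175 × 1.4855 = 604.96 ms.

605 ms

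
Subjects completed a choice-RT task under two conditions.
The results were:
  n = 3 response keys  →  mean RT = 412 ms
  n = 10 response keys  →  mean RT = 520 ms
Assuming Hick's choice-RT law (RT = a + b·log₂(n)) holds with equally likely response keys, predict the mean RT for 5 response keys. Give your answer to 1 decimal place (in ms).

Fit slope and intercept:
  b = (520 − 412) / (log₂ 10 − log₂ 3) = 108 / (3.3219 − 1.5850) = 62.177 ms/bit
  a = 412 − 62.177 × 1.5850 = 313.451 ms
Then RT(5) = 313.451 + 62.177 × log₂ 5 = 313.451 + 62.177 × 2.3219 ≈ 457.823 ms.

457.8 ms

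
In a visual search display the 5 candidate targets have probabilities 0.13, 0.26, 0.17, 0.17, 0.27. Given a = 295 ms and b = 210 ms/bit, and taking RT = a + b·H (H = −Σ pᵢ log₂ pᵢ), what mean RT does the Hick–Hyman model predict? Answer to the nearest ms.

Entropy contributions −pᵢ log₂ pᵢ: 0.3826, 0.5053, 0.4346, 0.4346, 0.5100; sum H = 2.2671 bits.
RT = a + bH = 295 + 210·2.2671 = 771.10 ms.

771 ms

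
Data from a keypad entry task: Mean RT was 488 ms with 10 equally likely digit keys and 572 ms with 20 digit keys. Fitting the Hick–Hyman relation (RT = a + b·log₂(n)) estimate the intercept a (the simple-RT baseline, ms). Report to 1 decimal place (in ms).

Slope: b = (572 − 488) / (log₂ 20 − log₂ 10) = 84/1.0000 = 84.000 ms/bit.
a = RT₁ − b·log₂ n₁ = 488 − 84.000 × 3.3219 = 208.958 ms.

209.0 ms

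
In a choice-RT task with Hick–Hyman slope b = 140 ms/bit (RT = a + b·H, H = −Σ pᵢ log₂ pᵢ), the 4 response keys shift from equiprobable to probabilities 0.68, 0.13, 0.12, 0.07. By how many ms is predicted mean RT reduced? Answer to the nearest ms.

The RT saving is b·ΔH. Equiprobable H₀ = log₂(4) = 2.0000 bits; with the given probabilities H = 1.3966 bits.
b·(H₀ − H) = 140 × (2.0000 − 1.3966) = 84.47 ms.

84 ms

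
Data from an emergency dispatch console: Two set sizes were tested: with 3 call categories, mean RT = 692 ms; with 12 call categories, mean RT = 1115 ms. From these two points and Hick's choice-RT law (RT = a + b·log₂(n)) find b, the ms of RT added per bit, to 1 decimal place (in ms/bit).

Slope: b = (1115 − 692) / (log₂ 12 − log₂ 3) = 423/2.0000 = 211.500 ms/bit.

211.5 ms/bit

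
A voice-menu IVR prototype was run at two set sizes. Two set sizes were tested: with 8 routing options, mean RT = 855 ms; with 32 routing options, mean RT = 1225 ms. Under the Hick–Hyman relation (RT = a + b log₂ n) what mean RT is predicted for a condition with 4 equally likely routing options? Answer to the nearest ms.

Fit slope and intercept:
  b = (1225 − 855) / (log₂ 32 − log₂ 8) = 370 / (5 − 3) = 185 ms/bit
  a = 855 − 185 × 3 = 300 ms
Then RT(4) = 300 + 185 × log₂ 4 = 300 + 185 × 2 ≈ 670.000 ms.

670 ms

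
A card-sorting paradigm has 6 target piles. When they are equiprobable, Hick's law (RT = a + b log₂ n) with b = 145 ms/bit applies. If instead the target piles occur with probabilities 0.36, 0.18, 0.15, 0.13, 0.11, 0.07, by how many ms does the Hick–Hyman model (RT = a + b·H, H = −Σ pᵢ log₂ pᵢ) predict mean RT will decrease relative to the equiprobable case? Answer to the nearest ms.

Equiprobable entropy H₀ = log₂ 6 = 2.5850 bits.
Skewed entropy H = −Σ pᵢ log₂ pᵢ = 2.3880 bits.
ΔRT = b·(H₀ − H) = 145 × 0.1970 = 28.57 ms.

29 ms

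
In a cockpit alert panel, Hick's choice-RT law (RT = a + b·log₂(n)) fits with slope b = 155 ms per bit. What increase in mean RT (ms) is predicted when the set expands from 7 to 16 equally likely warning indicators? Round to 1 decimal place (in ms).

184.9 ms

ΔRT = (a + b log₂ n₂) − (a + b log₂ n₁) = b·(log₂ n₂ − log₂ n₁).
log₂(16) − log₂(7) = 4 − 2.8074 = 1.1926.
ΔRT = 155 × 1.1926 = 184.860 ms.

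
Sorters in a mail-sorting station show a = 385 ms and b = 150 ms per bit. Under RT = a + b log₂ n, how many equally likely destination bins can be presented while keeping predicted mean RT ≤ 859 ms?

Set 385 + 150·log₂ n ≤ 859 → log₂ n ≤ (859 − 385)/150 = 3.1600.
So n ≤ 2^3.1600 = 8.938; the largest integer n is 8.

8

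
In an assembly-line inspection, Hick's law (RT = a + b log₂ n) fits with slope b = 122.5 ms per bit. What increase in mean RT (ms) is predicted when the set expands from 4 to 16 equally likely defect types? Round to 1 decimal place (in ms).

Only the slope matters, since a is common to both: ΔRT = b·log₂(n₂/n₁).
log₂(16) − log₂(4) = log₂(16/4) = log₂(4) = 2.
ΔRT = 122.5 × 2.0000 = 245.000 ms.

245.0 ms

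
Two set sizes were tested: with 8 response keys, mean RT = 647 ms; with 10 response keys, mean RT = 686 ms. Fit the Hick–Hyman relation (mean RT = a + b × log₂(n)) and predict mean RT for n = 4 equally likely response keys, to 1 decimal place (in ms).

525.9 ms

RT is linear in log₂ n, so two points fix the line:
  b = (686 − 647) / (log₂ 10 − log₂ 8) = 39 / (3.3219 − 3) = 121.145 ms/bit
  a = 647 − 121.145 × 3 = 283.565 ms
Then RT(4) = 283.565 + 121.145 × log₂ 4 = 283.565 + 121.145 × 2 ≈ 525.855 ms.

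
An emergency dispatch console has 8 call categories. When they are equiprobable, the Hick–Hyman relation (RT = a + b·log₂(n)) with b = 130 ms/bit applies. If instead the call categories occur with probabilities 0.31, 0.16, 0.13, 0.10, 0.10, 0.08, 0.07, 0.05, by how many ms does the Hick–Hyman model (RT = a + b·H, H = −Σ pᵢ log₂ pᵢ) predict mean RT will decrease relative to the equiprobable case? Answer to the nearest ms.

The RT saving is b·ΔH. Equiprobable H₀ = log₂(8) = 3.0000 bits; with the given probabilities H = 2.7700 bits.
b·(H₀ − H) = 130 × (3.0000 − 2.7700) = 29.90 ms.

30 ms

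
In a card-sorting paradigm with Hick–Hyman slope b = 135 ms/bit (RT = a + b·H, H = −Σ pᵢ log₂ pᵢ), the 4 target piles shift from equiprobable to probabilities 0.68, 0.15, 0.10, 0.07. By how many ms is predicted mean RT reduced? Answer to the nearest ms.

The RT saving is b·ΔH. Equiprobable H₀ = log₂(4) = 2.0000 bits; with the given probabilities H = 1.3896 bits.
b·(H₀ − H) = 135 × (2.0000 − 1.3896) = 82.40 ms.

82 ms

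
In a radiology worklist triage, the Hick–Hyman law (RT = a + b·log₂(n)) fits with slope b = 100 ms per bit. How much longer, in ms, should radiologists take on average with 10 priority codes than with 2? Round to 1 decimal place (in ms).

The intercept a cancels: ΔRT = b·(log₂ n₂ − log₂ n₁) = b·log₂(n₂/n₁).
log₂(10) − log₂(2) = 3.3219 − 1 = 2.3219.
ΔRT = 100 × 2.3219 = 232.193 ms.

232.2 ms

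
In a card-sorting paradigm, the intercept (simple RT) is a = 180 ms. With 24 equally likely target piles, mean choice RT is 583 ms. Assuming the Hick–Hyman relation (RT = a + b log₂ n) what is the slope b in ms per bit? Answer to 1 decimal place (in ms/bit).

log₂(24) = 4.5850 bits.
b = (RT − a)/log₂ n = (583 − 180) / 4.5850 = 87.896 ms/bit.

87.9 ms/bit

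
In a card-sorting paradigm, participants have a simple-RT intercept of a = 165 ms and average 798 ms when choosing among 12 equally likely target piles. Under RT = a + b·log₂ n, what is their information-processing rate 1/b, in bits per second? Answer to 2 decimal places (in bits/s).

5.66 bits/s

b = (798 − 165)/log₂ 12 = 633/3.5850 = 176.571 ms per bit = 0.17657 s/bit; the reciprocal is 5.663 bits/s.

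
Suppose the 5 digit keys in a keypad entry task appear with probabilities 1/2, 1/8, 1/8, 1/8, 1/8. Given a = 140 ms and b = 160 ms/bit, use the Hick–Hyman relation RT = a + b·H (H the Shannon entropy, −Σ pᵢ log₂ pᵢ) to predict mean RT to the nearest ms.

Each term −pᵢ log₂ pᵢ: 0.5·1 + 0.125·3 + 0.125·3 + 0.125·3 + 0.125·3; summed, H = 2.000 bits.
Mean RT = a + bH = 140 + 160·2.000 = 460.00 ms.

460 ms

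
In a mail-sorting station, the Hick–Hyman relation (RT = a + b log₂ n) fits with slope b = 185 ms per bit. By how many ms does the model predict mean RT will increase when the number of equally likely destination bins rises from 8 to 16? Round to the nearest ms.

185 ms

Only the slope matters, since a is common to both: ΔRT = b·log₂(n₂/n₁).
log₂(16) − log₂(8) = log₂(16/8) = log₂(2) = 1.
ΔRT = 185 × 1.0000 = 185.000 ms.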